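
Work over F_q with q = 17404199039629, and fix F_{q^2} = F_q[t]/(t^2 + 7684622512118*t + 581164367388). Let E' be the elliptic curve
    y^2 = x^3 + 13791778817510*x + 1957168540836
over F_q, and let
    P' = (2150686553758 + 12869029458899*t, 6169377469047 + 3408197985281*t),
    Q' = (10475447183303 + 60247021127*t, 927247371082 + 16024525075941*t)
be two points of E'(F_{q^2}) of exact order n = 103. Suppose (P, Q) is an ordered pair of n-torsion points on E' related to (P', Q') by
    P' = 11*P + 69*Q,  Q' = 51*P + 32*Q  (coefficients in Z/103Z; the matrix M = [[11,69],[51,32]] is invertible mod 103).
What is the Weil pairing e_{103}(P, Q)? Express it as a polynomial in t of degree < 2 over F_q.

2736927598283 + 16096499270211*t

e_{103}(aP+bQ,cP+dQ) = e_{103}(P,Q)^(ad-bc); with (a,b,c,d)=(11,69,51,32) this gives the det-103 law.
Inverting 26 mod 103: 4. Thus e_{103}(P,Q) = e(P',Q')^{4}.
Double-and-add over 1100111: 7-1 doublings, 5-1 additions; each step l_{T,T}/v_{2T} or l_{T,P'}/v at Q'+S for random S.
f_P(D_Q)/f_Q(D_P) = 107368721228 + 13979709068382*t.
Hence e(P,Q) = 2736927598283 + 16096499270211*t in F_{17404199039629^2}^*.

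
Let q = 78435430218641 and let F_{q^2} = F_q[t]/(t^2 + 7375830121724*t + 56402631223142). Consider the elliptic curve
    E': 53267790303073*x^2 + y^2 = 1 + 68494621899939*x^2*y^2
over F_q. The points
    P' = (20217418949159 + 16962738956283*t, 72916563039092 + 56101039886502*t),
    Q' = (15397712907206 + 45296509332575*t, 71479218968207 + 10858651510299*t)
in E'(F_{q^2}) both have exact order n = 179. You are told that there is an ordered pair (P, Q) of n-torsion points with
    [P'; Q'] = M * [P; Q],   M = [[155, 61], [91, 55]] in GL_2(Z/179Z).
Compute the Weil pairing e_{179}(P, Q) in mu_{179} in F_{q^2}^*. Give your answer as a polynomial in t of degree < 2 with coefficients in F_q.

The 179-Weil pairing on E[179] over F_{78435430218641} is alternating-bilinear: e_{179}(P',Q') = e_{179}(P,Q)^det(M).
So e_{179}(P,Q) = e_{179}(P',Q')^{83}, since 110*83 = 1 mod 179.
Edwards a_E,d_E -> Montgomery A=74122019883046,B=46810067050480 -> Weierstrass 6419899254999,57563479784608 via alpha=72584022179596,beta=35411007210104.
n = 179 = (10110011)_2 (8 bits, wt 5); accumulate f_{179,P'}(Q'+S)/f_{179,P'}(S) along the 7-step ladder.
The quotient is 65110467896544 + 70524867744824*t.
e_{179}(P,Q) = (65110467896544 + 70524867744824*t)^{83} = 37717955140632 + 17200986911283*t.

37717955140632 + 17200986911283*t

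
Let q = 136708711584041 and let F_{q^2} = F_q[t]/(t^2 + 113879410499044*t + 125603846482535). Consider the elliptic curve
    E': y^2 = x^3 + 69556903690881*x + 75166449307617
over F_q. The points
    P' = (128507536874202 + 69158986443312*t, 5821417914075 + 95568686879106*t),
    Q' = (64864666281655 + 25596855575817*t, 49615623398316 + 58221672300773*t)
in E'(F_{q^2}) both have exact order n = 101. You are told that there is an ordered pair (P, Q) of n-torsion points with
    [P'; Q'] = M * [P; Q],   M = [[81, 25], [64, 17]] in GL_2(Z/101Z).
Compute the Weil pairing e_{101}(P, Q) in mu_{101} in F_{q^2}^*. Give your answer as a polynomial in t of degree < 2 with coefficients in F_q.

e_{101}(aP+bQ,cP+dQ) = e_{101}(P,Q)^(ad-bc); with (a,b,c,d)=(81,25,64,17) this gives the det-101 law.
Inverting 80 mod 101: 24. Thus e_{101}(P,Q) = e(P',Q')^{24}.
Double-and-add over 1100101: 7-1 doublings, 4-1 additions; each step l_{T,T}/v_{2T} or l_{T,P'}/v at Q'+S for random S.
So e_{101}(P',Q') = 58370947956998 + 90841157243419*t.
Thus e_{101}(P,Q) = 109330894703126 + 77047927640642*t.

109330894703126 + 77047927640642*t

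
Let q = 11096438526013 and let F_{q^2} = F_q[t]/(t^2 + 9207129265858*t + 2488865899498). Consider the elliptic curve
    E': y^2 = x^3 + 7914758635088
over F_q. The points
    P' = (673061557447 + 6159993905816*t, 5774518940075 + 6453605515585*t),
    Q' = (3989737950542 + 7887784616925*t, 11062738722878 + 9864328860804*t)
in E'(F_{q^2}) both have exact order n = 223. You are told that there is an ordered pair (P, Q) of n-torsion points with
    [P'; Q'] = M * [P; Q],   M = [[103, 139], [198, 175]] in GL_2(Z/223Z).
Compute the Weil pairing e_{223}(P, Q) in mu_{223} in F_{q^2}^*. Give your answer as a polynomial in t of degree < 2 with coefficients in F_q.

Alternating bilinearity on E[223] (values in mu_{223} in F_{11096438526013^2}) gives e(P',Q') = e(P,Q)^det(M).
det M = 103*175 - 139*198 = -9497 = 92 (mod 223); 92^{-1} = 80 (mod 223).
Build f_{223,P'} and f_{223,Q'} via the 8-bit ladder of 223=11011111_2; evaluate at shifted divisors; quotient in F_{11096438526013^2}.
Miller gives e_{223}(P',Q') = 353448675552 + 4107945507603*t in F_{11096438526013^2}.
e_{223}(P,Q) = (353448675552 + 4107945507603*t)^{80} = 3483837914970 + 10343681083942*t.

3483837914970 + 10343681083942*t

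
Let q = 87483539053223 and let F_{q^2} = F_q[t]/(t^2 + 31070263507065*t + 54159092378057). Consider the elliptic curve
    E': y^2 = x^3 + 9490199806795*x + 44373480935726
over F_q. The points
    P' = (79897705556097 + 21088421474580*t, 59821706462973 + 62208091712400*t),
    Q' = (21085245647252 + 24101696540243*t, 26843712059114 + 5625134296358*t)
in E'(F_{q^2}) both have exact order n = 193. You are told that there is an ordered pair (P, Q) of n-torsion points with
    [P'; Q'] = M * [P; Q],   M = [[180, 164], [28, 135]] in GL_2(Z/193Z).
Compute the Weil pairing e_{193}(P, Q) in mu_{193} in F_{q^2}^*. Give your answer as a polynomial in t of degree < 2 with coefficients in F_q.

24573363015250 + 5621820507918*t

The 193-Weil pairing on E[193] over F_{87483539053223} is alternating-bilinear: e_{193}(P',Q') = e_{193}(P,Q)^det(M).
180*135 - 164*28 = 19708; reduced mod 193: det = 22, inverse 79.
Build f_{193,P'} and f_{193,Q'} via the 8-bit ladder of 193=11000001_2; evaluate at shifted divisors; quotient in F_{87483539053223^2}.
The quotient is 10162427548594 + 85890509350301*t.
Thus e_{193}(P,Q) = 24573363015250 + 5621820507918*t.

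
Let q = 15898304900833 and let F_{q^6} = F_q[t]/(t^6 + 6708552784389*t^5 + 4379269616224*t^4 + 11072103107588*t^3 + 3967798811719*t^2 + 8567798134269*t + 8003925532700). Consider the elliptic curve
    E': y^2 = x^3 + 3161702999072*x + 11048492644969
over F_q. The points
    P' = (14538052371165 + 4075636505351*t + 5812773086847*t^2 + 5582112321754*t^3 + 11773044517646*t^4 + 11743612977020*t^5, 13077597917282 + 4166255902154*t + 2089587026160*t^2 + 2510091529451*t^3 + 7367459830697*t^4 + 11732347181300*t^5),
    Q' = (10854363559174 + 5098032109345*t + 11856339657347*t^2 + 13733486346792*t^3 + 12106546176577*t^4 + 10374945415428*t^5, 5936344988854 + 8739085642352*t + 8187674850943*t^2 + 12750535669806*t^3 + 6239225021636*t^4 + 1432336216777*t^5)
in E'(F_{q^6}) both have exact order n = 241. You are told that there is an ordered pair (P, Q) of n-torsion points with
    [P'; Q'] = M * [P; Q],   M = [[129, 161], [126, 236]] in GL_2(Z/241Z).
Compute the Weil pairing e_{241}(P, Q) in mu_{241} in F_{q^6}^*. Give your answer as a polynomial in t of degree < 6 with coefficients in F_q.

Under M = [[129,161],[126,236]] in GL_2(Z/241), e_{241}(P',Q') = e_{241}(P,Q)^(129*236-161*126 mod 241).
Inverting 36 mod 241: 154. Thus e_{241}(P,Q) = e(P',Q')^{154}.
Build f_{241,P'} and f_{241,Q'} via the 8-bit ladder of 241=11110001_2; evaluate at shifted divisors; quotient in F_{15898304900833^6}.
So e_{241}(P',Q') = 1349675970268 + 15524665160974*t + 9637660393358*t^2 + 9998238202311*t^3 + 1447603732773*t^4 + 11916615485973*t^5.
Thus e_{241}(P,Q) = 7442770552425 + 13750597501919*t + 1037923021707*t^2 + 2220101320518*t^3 + 1034770636011*t^4 + 13692286576748*t^5.

7442770552425 + 13750597501919*t + 1037923021707*t^2 + 2220101320518*t^3 + 1034770636011*t^4 + 13692286576748*t^5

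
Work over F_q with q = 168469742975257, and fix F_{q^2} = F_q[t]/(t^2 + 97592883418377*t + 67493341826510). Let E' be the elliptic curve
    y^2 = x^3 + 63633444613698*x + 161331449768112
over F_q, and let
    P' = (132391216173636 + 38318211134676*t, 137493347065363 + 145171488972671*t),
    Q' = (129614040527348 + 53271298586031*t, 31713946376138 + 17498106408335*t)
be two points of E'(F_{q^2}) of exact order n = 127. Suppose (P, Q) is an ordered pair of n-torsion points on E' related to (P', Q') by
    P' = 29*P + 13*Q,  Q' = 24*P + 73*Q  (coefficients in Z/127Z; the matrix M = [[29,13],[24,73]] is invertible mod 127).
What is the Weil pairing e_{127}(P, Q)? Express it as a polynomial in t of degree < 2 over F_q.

Since e_{127}(P,P)=e_{127}(Q,Q)=1 and e_{127}(Q,P)=e_{127}(P,Q)^{-1}, expanding e_{127}(29*P + 13*Q,24*P + 73*Q) leaves e(P,Q)^det(M).
Inverting 27 mod 127: 80. Thus e_{127}(P,Q) = e(P',Q')^{80}.
n = 127 = (1111111)_2 (7 bits, wt 7); accumulate f_{127,P'}(Q'+S)/f_{127,P'}(S) along the 6-step ladder.
Result: e(P',Q') = 137064323645939 + 138747414147644*t.
e_{127}(P,Q) = (137064323645939 + 138747414147644*t)^{80} = 89356803149633 + 27985508036245*t.

89356803149633 + 27985508036245*t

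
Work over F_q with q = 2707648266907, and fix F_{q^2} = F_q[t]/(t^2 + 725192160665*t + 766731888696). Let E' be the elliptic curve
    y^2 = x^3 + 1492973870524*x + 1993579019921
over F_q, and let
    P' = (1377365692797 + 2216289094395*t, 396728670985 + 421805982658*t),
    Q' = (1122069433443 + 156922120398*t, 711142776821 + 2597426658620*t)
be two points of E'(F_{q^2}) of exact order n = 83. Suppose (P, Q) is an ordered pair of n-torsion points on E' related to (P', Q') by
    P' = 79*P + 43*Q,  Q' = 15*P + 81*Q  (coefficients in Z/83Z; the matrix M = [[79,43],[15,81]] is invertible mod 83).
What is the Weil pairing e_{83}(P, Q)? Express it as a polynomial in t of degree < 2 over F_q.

903276415639 + 260981821970*t

e_{83} is bilinear + alternating on E[83], so e_{83}(79*P + 43*Q, 15*P + 81*Q) = e_{83}(P,Q)^(79*81-43*15).
So e_{83}(P,Q) = e_{83}(P',Q')^{40}, since 27*40 = 1 mod 83.
n = 83 = (1010011)_2 (7 bits, wt 4); accumulate f_{83,P'}(Q'+S)/f_{83,P'}(S) along the 6-step ladder.
Miller gives e_{83}(P',Q') = 990579787234 + 1152203300397*t in F_{2707648266907^2}.
e_{83}(P,Q) = (990579787234 + 1152203300397*t)^{40} = 903276415639 + 260981821970*t.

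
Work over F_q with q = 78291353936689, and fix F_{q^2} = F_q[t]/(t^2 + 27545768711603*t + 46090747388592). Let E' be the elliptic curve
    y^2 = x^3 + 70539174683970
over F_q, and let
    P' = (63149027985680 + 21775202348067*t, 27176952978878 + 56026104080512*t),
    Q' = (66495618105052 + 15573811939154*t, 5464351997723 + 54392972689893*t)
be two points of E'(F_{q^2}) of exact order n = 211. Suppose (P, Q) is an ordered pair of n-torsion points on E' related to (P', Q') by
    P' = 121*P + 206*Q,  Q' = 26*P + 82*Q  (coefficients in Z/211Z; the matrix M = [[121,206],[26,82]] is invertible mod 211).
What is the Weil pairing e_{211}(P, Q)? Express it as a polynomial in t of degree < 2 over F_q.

5541853397532 + 37420036048047*t

e_{211}(aP+bQ,cP+dQ) = e_{211}(P,Q)^(ad-bc); with (a,b,c,d)=(121,206,26,82) this gives the det-211 law.
det(M) mod 211 = 135; its inverse in (Z/211)^* is 186 (check: 135*186 mod 211 = 1).
Double-and-add over 11010011: 8-1 doublings, 5-1 additions; each step l_{T,T}/v_{2T} or l_{T,P'}/v at Q'+S for random S.
Result: e(P',Q') = 73188826765192 + 1758529963417*t.
(73188826765192 + 1758529963417*t)^{186} mod (78291353936689,f) = 5541853397532 + 37420036048047*t.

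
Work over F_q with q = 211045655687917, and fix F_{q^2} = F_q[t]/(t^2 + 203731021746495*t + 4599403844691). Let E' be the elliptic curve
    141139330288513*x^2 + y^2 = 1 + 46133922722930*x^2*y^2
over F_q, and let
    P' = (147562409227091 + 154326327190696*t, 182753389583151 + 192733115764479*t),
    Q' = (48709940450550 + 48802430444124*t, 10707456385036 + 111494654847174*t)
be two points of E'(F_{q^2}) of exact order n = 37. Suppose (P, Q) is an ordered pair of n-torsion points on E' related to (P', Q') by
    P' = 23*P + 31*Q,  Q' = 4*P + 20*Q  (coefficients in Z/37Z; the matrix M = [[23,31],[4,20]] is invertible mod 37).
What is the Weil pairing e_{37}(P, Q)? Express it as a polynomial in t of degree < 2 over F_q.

Under M = [[23,31],[4,20]] in GL_2(Z/37), e_{37}(P',Q') = e_{37}(P,Q)^(23*20-31*4 mod 37).
23*20 - 31*4 = 336; reduced mod 37: det = 3, inverse 25.
Edwards a_E,d_E -> Montgomery A=40727732917192,B=29330353740926 -> Weierstrass 168818896891182,97055390930123 via alpha=136735036679199,beta=76512765813375.
n = 37 = (100101)_2 (6 bits, wt 3); accumulate f_{37,P'}(Q'+S)/f_{37,P'}(S) along the 5-step ladder.
f_P(D_Q)/f_Q(D_P) = 196861874244847 + 56433233844248*t.
e_{37}(P,Q) = (196861874244847 + 56433233844248*t)^{25} = 147025684924240 + 17637737303657*t.

147025684924240 + 17637737303657*t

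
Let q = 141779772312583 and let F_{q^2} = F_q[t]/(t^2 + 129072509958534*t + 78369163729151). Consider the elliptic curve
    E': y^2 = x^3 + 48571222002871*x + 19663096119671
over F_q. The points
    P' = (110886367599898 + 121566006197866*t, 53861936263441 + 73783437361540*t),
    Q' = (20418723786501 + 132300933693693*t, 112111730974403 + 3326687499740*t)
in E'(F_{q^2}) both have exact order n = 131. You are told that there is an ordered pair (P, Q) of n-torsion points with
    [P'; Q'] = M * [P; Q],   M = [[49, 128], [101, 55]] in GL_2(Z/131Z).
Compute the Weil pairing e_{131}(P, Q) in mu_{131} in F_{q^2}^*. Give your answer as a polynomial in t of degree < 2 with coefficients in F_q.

9135396808527 + 124093356374380*t

Since e_{131}(P,P)=e_{131}(Q,Q)=1 and e_{131}(Q,P)=e_{131}(P,Q)^{-1}, expanding e_{131}(49*P + 128*Q,101*P + 55*Q) leaves e(P,Q)^det(M).
Inverting 116 mod 131: 96. Thus e_{131}(P,Q) = e(P',Q')^{96}.
Run Miller on y^2=x^3+48571222002871*x+19663096119671 over F_{141779772312583}: ladder 10000011 (8 bits); e = f_P(D_Q)/f_Q(D_P).
f_P(D_Q)/f_Q(D_P) = 73599883541083 + 125040498031496*t.
Hence e(P,Q) = 9135396808527 + 124093356374380*t in F_{141779772312583^2}^*.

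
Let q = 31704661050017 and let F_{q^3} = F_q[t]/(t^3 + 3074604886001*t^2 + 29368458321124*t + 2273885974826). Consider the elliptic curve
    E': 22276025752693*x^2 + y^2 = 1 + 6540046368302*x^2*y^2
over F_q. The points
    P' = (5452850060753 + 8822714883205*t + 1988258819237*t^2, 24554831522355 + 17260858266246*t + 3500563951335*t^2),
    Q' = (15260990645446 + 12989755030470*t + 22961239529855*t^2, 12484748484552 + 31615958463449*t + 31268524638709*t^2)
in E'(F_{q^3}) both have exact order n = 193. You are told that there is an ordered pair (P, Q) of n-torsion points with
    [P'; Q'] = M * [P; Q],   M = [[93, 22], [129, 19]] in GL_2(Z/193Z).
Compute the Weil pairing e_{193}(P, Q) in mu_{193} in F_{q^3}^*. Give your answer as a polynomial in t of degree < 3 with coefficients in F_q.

Under M = [[93,22],[129,19]] in GL_2(Z/193), e_{193}(P',Q') = e_{193}(P,Q)^(93*19-22*129 mod 193).
det M = 93*19 - 22*129 = -1071 = 87 (mod 193); 87^{-1} = 71 (mod 193).
Map (x,y)_Ed via u=(1+y)/(1-y), v=(1+y)/((1-y)x) to Montgomery A=27682326111694,B=26591286502780; then to (a',b')=(8442886991575,15021804282224).
Double-and-add over 11000001: 8-1 doublings, 3-1 additions; each step l_{T,T}/v_{2T} or l_{T,P'}/v at Q'+S for random S.
So e_{193}(P',Q') = 14634141159218 + 16753200280632*t + 15424736673463*t^2.
Thus e_{193}(P,Q) = 24086823034084 + 29457239535814*t + 10911962798809*t^2.

24086823034084 + 29457239535814*t + 10911962798809*t^2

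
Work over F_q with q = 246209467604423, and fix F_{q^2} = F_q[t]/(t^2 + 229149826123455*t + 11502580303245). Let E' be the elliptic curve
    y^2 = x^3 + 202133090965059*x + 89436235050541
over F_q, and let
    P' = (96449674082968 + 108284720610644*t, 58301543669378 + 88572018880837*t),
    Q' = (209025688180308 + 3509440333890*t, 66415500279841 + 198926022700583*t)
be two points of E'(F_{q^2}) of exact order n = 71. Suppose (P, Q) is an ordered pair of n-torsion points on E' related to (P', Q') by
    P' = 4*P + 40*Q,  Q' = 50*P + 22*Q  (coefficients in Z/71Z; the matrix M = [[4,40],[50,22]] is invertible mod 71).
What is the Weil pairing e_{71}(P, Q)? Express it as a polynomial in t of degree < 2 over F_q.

143632868852022 + 237825260847906*t

The 71-Weil pairing on E[71] over F_{246209467604423} is alternating-bilinear: e_{71}(P',Q') = e_{71}(P,Q)^det(M).
Hence e(P,Q) = e(P',Q')^{57} where 57 = 5^{-1} mod 71.
n = 71 = (1000111)_2 (7 bits, wt 4); accumulate f_{71,P'}(Q'+S)/f_{71,P'}(S) along the 6-step ladder.
Result: e(P',Q') = 23257394781758 + 58413802024083*t.
Hence e(P,Q) = 143632868852022 + 237825260847906*t in F_{246209467604423^2}^*.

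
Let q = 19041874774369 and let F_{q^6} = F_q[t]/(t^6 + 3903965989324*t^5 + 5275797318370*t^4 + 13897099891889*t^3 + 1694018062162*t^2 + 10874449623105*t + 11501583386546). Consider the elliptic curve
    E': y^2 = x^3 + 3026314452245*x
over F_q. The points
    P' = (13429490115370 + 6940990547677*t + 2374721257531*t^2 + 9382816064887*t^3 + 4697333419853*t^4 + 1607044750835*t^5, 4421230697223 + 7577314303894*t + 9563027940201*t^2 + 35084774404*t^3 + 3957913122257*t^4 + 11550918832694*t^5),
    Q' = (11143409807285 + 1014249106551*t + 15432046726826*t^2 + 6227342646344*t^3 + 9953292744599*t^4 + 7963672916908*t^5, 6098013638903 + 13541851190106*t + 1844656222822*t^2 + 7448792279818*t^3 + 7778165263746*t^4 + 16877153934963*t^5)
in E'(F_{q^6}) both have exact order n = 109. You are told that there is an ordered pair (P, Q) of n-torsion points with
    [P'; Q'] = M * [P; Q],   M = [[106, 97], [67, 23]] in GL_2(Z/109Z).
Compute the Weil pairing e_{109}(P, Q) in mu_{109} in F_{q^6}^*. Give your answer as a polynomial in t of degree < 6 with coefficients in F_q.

11198647586618 + 14464275759946*t + 16051009899409*t^2 + 15928235410186*t^3 + 17826316126548*t^4 + 1612848142071*t^5

The 109-Weil pairing on E[109] over F_{19041874774369} is alternating-bilinear: e_{109}(P',Q') = e_{109}(P,Q)^det(M).
Inverting 81 mod 109: 35. Thus e_{109}(P,Q) = e(P',Q')^{35}.
Run Miller on y^2=x^3+3026314452245*x over F_{19041874774369}: ladder 1101101 (7 bits); e = f_P(D_Q)/f_Q(D_P).
Miller gives e_{109}(P',Q') = 6958932596793 + 14136769768961*t + 4538268469683*t^2 + 17290319457705*t^3 + 7800806733674*t^4 + 16921372780650*t^5 in F_{19041874774369^6}.
(6958932596793 + 14136769768961*t + 4538268469683*t^2 + 17290319457705*t^3 + 7800806733674*t^4 + 16921372780650*t^5)^{35} mod (19041874774369,f) = 11198647586618 + 14464275759946*t + 16051009899409*t^2 + 15928235410186*t^3 + 17826316126548*t^4 + 1612848142071*t^5.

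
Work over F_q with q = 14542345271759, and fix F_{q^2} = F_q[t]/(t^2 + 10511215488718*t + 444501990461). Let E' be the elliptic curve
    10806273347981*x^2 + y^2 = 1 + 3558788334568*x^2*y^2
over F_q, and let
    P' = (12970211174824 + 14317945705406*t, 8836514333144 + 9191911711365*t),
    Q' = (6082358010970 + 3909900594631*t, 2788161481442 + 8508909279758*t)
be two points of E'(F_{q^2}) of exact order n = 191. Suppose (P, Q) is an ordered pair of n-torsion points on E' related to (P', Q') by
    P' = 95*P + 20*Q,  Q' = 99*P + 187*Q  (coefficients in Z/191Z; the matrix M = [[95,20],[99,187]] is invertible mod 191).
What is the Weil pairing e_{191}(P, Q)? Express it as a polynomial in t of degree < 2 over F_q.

e_{191} is bilinear + alternating on E[191], so e_{191}(95*P + 20*Q, 99*P + 187*Q) = e_{191}(P,Q)^(95*187-20*99).
So e_{191}(P,Q) = e_{191}(P',Q')^{132}, since 123*132 = 1 mod 191.
Edwards a_E,d_E -> Montgomery A=12128575131034,B=4723322668092 -> Weierstrass 4058081082799,10724400197577 via alpha=9665349582971,beta=5447457571293.
n = 191 = (10111111)_2 (8 bits, wt 7); accumulate f_{191,P'}(Q'+S)/f_{191,P'}(S) along the 7-step ladder.
So e_{191}(P',Q') = 6082812605344 + 5024061046348*t.
Finally e_{191}(P,Q) = 10817953975542 + 3541258454148*t.

10817953975542 + 3541258454148*t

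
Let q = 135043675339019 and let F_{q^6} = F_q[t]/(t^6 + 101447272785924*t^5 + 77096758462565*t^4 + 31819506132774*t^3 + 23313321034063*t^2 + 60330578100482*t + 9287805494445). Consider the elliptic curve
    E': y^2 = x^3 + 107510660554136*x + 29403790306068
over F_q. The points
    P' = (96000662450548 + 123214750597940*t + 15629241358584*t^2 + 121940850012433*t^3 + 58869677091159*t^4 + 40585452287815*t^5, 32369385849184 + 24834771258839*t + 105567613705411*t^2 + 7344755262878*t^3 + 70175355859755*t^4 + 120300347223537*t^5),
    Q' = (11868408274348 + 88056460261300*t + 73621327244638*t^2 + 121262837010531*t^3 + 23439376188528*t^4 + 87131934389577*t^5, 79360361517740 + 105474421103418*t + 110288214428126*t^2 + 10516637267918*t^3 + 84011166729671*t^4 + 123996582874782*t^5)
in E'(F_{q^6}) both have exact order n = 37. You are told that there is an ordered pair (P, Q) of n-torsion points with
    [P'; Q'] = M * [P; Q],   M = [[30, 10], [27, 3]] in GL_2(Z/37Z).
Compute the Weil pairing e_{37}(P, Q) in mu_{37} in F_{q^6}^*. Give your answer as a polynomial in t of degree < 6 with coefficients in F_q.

39943405159326 + 40938020774125*t + 723601286369*t^2 + 117009240337950*t^3 + 16721572382277*t^4 + 3418101170511*t^5

Alternating bilinearity on E[37] (values in mu_{37} in F_{135043675339019^6}) gives e(P',Q') = e(P,Q)^det(M).
det(M) mod 37 = 5; its inverse in (Z/37)^* is 15 (check: 5*15 mod 37 = 1).
Run Miller on y^2=x^3+107510660554136*x+29403790306068 over F_{135043675339019}: ladder 100101 (6 bits); e = f_P(D_Q)/f_Q(D_P).
So e_{37}(P',Q') = 49896662930006 + 4663089995144*t + 63001109598855*t^2 + 99006358386257*t^3 + 114897698436622*t^4 + 116025362557392*t^5.
(49896662930006 + 4663089995144*t + 63001109598855*t^2 + 99006358386257*t^3 + 114897698436622*t^4 + 116025362557392*t^5)^{15} mod (135043675339019,f) = 39943405159326 + 40938020774125*t + 723601286369*t^2 + 117009240337950*t^3 + 16721572382277*t^4 + 3418101170511*t^5.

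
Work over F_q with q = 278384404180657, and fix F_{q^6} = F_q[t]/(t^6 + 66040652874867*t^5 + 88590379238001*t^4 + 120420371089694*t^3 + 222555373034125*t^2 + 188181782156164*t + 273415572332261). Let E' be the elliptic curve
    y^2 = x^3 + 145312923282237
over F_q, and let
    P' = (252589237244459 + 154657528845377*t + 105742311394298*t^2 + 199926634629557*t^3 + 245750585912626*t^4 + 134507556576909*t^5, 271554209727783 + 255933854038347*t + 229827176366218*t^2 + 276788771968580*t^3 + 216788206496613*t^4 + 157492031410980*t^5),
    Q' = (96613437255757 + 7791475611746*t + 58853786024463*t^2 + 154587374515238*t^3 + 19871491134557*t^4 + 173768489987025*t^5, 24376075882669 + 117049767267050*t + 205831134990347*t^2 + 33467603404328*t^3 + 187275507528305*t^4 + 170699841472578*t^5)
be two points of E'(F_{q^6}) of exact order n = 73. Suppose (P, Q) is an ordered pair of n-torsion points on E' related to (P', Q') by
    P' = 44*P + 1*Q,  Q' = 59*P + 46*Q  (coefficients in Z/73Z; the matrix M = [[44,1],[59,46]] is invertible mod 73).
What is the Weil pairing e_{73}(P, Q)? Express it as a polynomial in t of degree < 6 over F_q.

Under M = [[44,1],[59,46]] in GL_2(Z/73), e_{73}(P',Q') = e_{73}(P,Q)^(44*46-1*59 mod 73).
Inverting 67 mod 73: 12. Thus e_{73}(P,Q) = e(P',Q')^{12}.
7-bit Miller (1001001) on E'/F_{278384404180657} with a'=0, b'=145312923282237: accumulate tangent/chord ratios at Q'+S and P'+S'.
So e_{73}(P',Q') = 164488734318617 + 125549547857166*t + 104596564030568*t^2 + 87692388420951*t^3 + 63953451036809*t^4 + 145915137049201*t^5.
(164488734318617 + 125549547857166*t + 104596564030568*t^2 + 87692388420951*t^3 + 63953451036809*t^4 + 145915137049201*t^5)^{12} mod (278384404180657,f) = 77102400697657 + 204719690189573*t + 181853416427923*t^2 + 77571724089209*t^3 + 112486185608482*t^4 + 18828000692999*t^5.

77102400697657 + 204719690189573*t + 181853416427923*t^2 + 77571724089209*t^3 + 112486185608482*t^4 + 18828000692999*t^5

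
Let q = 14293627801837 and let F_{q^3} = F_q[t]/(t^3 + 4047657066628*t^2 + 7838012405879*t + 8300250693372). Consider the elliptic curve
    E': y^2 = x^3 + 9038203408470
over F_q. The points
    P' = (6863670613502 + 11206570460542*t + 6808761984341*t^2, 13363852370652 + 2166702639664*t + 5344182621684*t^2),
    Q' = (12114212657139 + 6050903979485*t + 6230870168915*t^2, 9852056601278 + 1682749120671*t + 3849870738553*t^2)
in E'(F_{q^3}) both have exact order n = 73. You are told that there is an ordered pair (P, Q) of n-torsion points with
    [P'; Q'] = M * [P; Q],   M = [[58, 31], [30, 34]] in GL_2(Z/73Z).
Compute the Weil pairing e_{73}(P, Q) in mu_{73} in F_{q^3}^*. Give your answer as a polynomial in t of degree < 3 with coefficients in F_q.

8377365219624 + 3089722809624*t + 8022661905710*t^2

The 73-Weil pairing on E[73] over F_{14293627801837} is alternating-bilinear: e_{73}(P',Q') = e_{73}(P,Q)^det(M).
det(M) mod 73 = 20; its inverse in (Z/73)^* is 11 (check: 20*11 mod 73 = 1).
Build f_{73,P'} and f_{73,Q'} via the 7-bit ladder of 73=1001001_2; evaluate at shifted divisors; quotient in F_{14293627801837^3}.
e_{73}(P',Q') = 2528542752704 + 9790215567539*t + 8656083781824*t^2.
e_{73}(P,Q) = (2528542752704 + 9790215567539*t + 8656083781824*t^2)^{11} = 8377365219624 + 3089722809624*t + 8022661905710*t^2.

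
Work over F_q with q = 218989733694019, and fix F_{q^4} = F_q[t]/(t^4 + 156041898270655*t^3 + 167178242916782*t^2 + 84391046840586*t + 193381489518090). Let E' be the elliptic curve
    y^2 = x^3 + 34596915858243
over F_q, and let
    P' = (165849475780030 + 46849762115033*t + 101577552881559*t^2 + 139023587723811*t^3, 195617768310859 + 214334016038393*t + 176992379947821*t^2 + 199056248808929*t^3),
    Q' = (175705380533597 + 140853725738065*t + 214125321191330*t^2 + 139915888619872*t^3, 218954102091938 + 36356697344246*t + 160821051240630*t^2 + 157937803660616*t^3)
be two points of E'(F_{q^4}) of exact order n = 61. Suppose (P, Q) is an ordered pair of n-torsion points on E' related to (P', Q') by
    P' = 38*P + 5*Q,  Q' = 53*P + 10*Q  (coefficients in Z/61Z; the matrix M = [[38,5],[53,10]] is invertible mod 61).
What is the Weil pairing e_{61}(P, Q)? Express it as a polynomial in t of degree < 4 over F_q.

198569153947866 + 115792153424526*t + 161954708924538*t^2 + 38117609117931*t^3

Under M = [[38,5],[53,10]] in GL_2(Z/61), e_{61}(P',Q') = e_{61}(P,Q)^(38*10-5*53 mod 61).
38*10 - 5*53 = 115; reduced mod 61: det = 54, inverse 26.
n = 61 = (111101)_2 (6 bits, wt 5); accumulate f_{61,P'}(Q'+S)/f_{61,P'}(S) along the 5-step ladder.
f_P(D_Q)/f_Q(D_P) = 200613850773955 + 145961661410362*t + 120866252419868*t^2 + 207284544094205*t^3.
Thus e_{61}(P,Q) = 198569153947866 + 115792153424526*t + 161954708924538*t^2 + 38117609117931*t^3.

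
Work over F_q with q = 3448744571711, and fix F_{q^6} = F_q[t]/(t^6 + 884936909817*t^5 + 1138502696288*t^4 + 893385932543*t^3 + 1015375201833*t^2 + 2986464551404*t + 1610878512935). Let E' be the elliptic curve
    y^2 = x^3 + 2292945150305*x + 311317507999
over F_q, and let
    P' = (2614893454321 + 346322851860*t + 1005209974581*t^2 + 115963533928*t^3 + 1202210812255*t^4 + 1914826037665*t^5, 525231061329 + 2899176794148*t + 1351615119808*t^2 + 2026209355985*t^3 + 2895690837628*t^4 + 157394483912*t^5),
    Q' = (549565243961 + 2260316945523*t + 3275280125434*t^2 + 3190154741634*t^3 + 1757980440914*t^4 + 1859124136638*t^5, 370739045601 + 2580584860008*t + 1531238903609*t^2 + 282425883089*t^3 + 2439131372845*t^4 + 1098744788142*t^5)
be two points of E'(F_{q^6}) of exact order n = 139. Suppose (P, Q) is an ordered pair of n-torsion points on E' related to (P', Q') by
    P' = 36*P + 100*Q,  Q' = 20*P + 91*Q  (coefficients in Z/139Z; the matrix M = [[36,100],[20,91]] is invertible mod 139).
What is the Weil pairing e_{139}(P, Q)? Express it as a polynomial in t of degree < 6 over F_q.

Alternating bilinearity on E[139] (values in mu_{139} in F_{3448744571711^6}) gives e(P',Q') = e(P,Q)^det(M).
det(M) mod 139 = 25; its inverse in (Z/139)^* is 89 (check: 25*89 mod 139 = 1).
n = 139 = (10001011)_2 (8 bits, wt 4); accumulate f_{139,P'}(Q'+S)/f_{139,P'}(S) along the 7-step ladder.
e_{139}(P',Q') = 2614263653114 + 1068925608844*t + 955961197897*t^2 + 1358748159710*t^3 + 801423290352*t^4 + 946799294409*t^5.
e_{139}(P,Q) = (2614263653114 + 1068925608844*t + 955961197897*t^2 + 1358748159710*t^3 + 801423290352*t^4 + 946799294409*t^5)^{89} = 792701158426 + 1428462653098*t + 1150056416079*t^2 + 681881122993*t^3 + 1102534045132*t^4 + 1899954732856*t^5.

792701158426 + 1428462653098*t + 1150056416079*t^2 + 681881122993*t^3 + 1102534045132*t^4 + 1899954732856*t^5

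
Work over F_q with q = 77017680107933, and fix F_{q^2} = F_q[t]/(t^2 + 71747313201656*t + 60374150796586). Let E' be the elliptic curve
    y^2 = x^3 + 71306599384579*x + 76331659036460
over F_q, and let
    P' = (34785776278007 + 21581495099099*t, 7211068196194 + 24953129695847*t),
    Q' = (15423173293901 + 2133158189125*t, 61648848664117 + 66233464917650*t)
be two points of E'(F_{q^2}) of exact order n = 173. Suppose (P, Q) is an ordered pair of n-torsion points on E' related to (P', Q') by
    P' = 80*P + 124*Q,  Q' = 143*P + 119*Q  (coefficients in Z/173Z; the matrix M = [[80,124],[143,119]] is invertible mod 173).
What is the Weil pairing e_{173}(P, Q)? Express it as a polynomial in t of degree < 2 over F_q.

30769146636577 + 51551919404740*t

Alternating bilinearity on E[173] (values in mu_{173} in F_{77017680107933^2}) gives e(P',Q') = e(P,Q)^det(M).
80*119 - 124*143 = -8212; reduced mod 173: det = 92, inverse 126.
Run Miller on y^2=x^3+71306599384579*x+76331659036460 over F_{77017680107933}: ladder 10101101 (8 bits); e = f_P(D_Q)/f_Q(D_P).
Result: e(P',Q') = 73488520202025 + 26173129384966*t.
(73488520202025 + 26173129384966*t)^{126} mod (77017680107933,f) = 30769146636577 + 51551919404740*t.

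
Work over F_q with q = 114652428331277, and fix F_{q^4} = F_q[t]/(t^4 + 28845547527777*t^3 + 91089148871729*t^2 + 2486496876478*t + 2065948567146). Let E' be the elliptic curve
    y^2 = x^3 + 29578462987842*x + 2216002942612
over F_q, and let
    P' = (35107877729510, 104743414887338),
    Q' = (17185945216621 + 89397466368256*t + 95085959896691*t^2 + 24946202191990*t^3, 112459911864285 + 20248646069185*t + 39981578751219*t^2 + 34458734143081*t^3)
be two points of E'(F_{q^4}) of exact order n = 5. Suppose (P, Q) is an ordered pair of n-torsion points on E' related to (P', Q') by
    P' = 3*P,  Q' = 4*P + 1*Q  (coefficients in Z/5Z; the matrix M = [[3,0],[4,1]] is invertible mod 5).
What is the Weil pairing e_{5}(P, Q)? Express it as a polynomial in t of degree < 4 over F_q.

e_{5}(aP+bQ,cP+dQ) = e_{5}(P,Q)^(ad-bc); with (a,b,c,d)=(3,0,4,1) this gives the det-5 law.
det M = 3*1 - 0*4 = 3 = 3 (mod 5); 3^{-1} = 2 (mod 5).
Miller loop for e_{5} over F_{114652428331277^4}: bits of 5 = 101; 2 double steps + 1 add steps, l/v at each.
So e_{5}(P',Q') = 20600758547958 + 66137504068753*t + 39903376867936*t^2 + 43134514948963*t^3.
Raise to 2: e(P,Q) = 41113592465975 + 80718591375904*t + 99896864219699*t^2 + 19434753255020*t^3 in mu_{5}.

41113592465975 + 80718591375904*t + 99896864219699*t^2 + 19434753255020*t^3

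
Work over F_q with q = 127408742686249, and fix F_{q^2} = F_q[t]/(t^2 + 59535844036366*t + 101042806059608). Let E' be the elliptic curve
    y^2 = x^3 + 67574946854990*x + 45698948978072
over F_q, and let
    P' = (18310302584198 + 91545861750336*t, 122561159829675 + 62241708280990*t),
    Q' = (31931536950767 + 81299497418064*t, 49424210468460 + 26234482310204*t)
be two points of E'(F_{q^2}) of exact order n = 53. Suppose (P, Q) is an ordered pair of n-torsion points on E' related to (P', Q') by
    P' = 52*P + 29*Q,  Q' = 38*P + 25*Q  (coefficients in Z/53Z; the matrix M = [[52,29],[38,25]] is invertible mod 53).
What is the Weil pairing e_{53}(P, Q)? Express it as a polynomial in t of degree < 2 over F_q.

e_{53}(aP+bQ,cP+dQ) = e_{53}(P,Q)^(ad-bc); with (a,b,c,d)=(52,29,38,25) this gives the det-53 law.
So e_{53}(P,Q) = e_{53}(P',Q')^{34}, since 39*34 = 1 mod 53.
6-bit Miller (110101) on E'/F_{127408742686249} with a'=67574946854990, b'=45698948978072: accumulate tangent/chord ratios at Q'+S and P'+S'.
The quotient is 84391019140006 + 33939081167639*t.
(84391019140006 + 33939081167639*t)^{34} mod (127408742686249,f) = 18440759681695 + 26227828334585*t.

18440759681695 + 26227828334585*t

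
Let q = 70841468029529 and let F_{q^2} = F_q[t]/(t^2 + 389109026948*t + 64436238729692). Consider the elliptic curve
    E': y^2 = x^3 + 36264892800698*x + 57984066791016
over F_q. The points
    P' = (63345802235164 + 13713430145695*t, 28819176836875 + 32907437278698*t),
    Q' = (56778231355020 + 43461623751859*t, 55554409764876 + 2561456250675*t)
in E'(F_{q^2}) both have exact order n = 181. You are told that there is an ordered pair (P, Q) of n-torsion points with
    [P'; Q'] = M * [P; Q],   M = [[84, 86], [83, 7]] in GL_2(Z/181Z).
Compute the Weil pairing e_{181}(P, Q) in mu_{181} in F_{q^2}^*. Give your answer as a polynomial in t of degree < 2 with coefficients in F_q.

43620884817382 + 4582080950451*t

e_{181}(aP+bQ,cP+dQ) = e_{181}(P,Q)^(ad-bc); with (a,b,c,d)=(84,86,83,7) this gives the det-181 law.
det M = 84*7 - 86*83 = -6550 = 147 (mod 181); 147^{-1} = 165 (mod 181).
Run Miller on y^2=x^3+36264892800698*x+57984066791016 over F_{70841468029529}: ladder 10110101 (8 bits); e = f_P(D_Q)/f_Q(D_P).
e_{181}(P',Q') = 8126637738935 + 45236212326926*t.
Raise to 165: e(P,Q) = 43620884817382 + 4582080950451*t in mu_{181}.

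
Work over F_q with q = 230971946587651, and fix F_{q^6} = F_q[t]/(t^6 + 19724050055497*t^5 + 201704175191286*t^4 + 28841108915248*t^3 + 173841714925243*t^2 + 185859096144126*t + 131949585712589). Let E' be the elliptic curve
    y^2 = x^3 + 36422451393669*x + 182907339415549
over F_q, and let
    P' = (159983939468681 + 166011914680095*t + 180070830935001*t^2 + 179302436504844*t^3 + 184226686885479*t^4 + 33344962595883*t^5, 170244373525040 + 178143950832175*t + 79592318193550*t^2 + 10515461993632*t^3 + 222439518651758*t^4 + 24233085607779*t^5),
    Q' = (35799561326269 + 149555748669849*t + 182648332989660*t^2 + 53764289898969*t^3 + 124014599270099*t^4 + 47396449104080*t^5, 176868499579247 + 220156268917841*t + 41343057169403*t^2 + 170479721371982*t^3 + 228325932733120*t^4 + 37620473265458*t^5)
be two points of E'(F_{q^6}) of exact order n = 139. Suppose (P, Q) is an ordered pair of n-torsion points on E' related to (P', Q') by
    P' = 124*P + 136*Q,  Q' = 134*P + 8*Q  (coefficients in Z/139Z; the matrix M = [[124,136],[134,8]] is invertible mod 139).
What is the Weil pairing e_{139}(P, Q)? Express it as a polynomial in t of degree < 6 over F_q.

213694569435870 + 120631342855559*t + 156464045415467*t^2 + 32628751375920*t^3 + 114825044702013*t^4 + 190066855037649*t^5

Since e_{139}(P,P)=e_{139}(Q,Q)=1 and e_{139}(Q,P)=e_{139}(P,Q)^{-1}, expanding e_{139}(124*P + 136*Q,134*P + 8*Q) leaves e(P,Q)^det(M).
So e_{139}(P,Q) = e_{139}(P',Q')^{35}, since 4*35 = 1 mod 139.
Double-and-add over 10001011: 8-1 doublings, 4-1 additions; each step l_{T,T}/v_{2T} or l_{T,P'}/v at Q'+S for random S.
So e_{139}(P',Q') = 127622765118720 + 95999888952030*t + 153697414545884*t^2 + 20702763546702*t^3 + 99394916117142*t^4 + 208249726475579*t^5.
Finally e_{139}(P,Q) = 213694569435870 + 120631342855559*t + 156464045415467*t^2 + 32628751375920*t^3 + 114825044702013*t^4 + 190066855037649*t^5.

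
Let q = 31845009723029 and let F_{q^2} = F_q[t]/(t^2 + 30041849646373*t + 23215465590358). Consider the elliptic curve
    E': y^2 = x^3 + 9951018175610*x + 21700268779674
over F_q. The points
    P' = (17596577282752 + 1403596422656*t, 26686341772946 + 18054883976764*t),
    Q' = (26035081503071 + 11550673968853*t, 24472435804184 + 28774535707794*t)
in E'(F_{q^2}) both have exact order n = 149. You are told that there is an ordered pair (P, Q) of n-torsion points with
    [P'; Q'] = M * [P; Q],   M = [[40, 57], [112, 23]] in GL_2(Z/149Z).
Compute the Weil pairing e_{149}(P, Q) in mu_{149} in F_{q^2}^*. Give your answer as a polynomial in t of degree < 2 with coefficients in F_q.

7165266414407 + 19031772832526*t

Alternating bilinearity on E[149] (values in mu_{149} in F_{31845009723029^2}) gives e(P',Q') = e(P,Q)^det(M).
40*23 - 57*112 = -5464; reduced mod 149: det = 49, inverse 73.
Build f_{149,P'} and f_{149,Q'} via the 8-bit ladder of 149=10010101_2; evaluate at shifted divisors; quotient in F_{31845009723029^2}.
Result: e(P',Q') = 25136887606920 + 24264113053602*t.
Raise to 73: e(P,Q) = 7165266414407 + 19031772832526*t in mu_{149}.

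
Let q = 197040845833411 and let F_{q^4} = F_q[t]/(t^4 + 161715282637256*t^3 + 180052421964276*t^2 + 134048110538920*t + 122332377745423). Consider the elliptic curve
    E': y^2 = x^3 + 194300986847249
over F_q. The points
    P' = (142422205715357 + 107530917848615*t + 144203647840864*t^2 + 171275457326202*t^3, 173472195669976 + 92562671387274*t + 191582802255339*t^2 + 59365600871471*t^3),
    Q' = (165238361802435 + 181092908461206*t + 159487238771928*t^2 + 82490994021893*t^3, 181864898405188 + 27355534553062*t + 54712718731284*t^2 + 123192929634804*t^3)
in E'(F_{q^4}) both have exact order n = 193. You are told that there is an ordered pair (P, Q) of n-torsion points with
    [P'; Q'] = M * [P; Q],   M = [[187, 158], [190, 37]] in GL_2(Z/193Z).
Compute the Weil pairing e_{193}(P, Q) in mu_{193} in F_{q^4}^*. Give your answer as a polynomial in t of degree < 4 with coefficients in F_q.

Since e_{193}(P,P)=e_{193}(Q,Q)=1 and e_{193}(Q,P)=e_{193}(P,Q)^{-1}, expanding e_{193}(187*P + 158*Q,190*P + 37*Q) leaves e(P,Q)^det(M).
det(M) mod 193 = 59; its inverse in (Z/193)^* is 36 (check: 59*36 mod 193 = 1).
Miller loop for e_{193} over F_{197040845833411^4}: bits of 193 = 11000001; 7 double steps + 2 add steps, l/v at each.
f_P(D_Q)/f_Q(D_P) = 194086988092773 + 169800203076996*t + 185220992694362*t^2 + 45681140428434*t^3.
Raise to 36: e(P,Q) = 59643474603150 + 27157754592336*t + 1188041567925*t^2 + 27493476145054*t^3 in mu_{193}.

59643474603150 + 27157754592336*t + 1188041567925*t^2 + 27493476145054*t^3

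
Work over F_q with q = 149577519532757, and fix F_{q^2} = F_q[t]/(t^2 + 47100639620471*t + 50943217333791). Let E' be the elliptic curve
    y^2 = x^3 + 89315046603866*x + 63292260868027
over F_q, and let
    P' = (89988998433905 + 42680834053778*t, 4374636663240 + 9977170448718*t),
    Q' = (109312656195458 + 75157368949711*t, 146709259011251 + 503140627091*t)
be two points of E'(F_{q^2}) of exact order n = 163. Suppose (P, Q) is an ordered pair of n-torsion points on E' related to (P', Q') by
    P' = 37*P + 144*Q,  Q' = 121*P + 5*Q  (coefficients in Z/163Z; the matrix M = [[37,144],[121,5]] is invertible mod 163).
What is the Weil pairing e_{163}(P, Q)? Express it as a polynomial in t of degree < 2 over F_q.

Since e_{163}(P,P)=e_{163}(Q,Q)=1 and e_{163}(Q,P)=e_{163}(P,Q)^{-1}, expanding e_{163}(37*P + 144*Q,121*P + 5*Q) leaves e(P,Q)^det(M).
Inverting 39 mod 163: 46. Thus e_{163}(P,Q) = e(P',Q')^{46}.
n = 163 = (10100011)_2 (8 bits, wt 4); accumulate f_{163,P'}(Q'+S)/f_{163,P'}(S) along the 7-step ladder.
So e_{163}(P',Q') = 20866996322040 + 111414881102844*t.
Thus e_{163}(P,Q) = 33921555040735 + 108478720018656*t.

33921555040735 + 108478720018656*t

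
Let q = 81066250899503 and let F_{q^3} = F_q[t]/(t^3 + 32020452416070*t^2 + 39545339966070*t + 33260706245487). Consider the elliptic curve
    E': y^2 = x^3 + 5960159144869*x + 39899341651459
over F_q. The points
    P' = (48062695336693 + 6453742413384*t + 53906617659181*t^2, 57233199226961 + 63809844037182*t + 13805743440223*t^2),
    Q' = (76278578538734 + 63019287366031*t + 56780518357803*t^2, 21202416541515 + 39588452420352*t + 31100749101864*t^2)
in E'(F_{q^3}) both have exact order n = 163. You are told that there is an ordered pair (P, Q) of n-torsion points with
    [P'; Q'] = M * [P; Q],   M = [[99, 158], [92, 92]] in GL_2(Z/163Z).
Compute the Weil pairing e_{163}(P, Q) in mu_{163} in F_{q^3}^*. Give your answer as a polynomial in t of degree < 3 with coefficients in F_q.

Alternating bilinearity on E[163] (values in mu_{163} in F_{81066250899503^3}) gives e(P',Q') = e(P,Q)^det(M).
Hence e(P,Q) = e(P',Q')^{153} where 153 = 114^{-1} mod 163.
8-bit Miller (10100011) on E'/F_{81066250899503} with a'=5960159144869, b'=39899341651459: accumulate tangent/chord ratios at Q'+S and P'+S'.
Miller gives e_{163}(P',Q') = 50441751092159 + 44308979290482*t + 51981409192900*t^2 in F_{81066250899503^3}.
Thus e_{163}(P,Q) = 45129427666732 + 35415504372390*t + 50402042023787*t^2.

45129427666732 + 35415504372390*t + 50402042023787*t^2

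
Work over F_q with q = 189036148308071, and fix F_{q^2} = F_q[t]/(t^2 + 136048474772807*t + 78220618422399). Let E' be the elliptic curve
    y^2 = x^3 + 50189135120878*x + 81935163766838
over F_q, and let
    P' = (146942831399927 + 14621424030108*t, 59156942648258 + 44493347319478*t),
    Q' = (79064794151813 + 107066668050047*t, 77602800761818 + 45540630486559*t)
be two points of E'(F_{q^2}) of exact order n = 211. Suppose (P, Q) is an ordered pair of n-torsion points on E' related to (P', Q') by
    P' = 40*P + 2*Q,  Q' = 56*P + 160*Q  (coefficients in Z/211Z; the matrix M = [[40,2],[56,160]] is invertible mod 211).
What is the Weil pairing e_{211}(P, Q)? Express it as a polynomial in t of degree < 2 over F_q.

57116075052123 + 166817183913072*t

e_{211} is bilinear + alternating on E[211], so e_{211}(40*P + 2*Q, 56*P + 160*Q) = e_{211}(P,Q)^(40*160-2*56).
Inverting 169 mod 211: 5. Thus e_{211}(P,Q) = e(P',Q')^{5}.
Run Miller on y^2=x^3+50189135120878*x+81935163766838 over F_{189036148308071}: ladder 11010011 (8 bits); e = f_P(D_Q)/f_Q(D_P).
Miller gives e_{211}(P',Q') = 134317067432842 + 128871873554212*t in F_{189036148308071^2}.
Hence e(P,Q) = 57116075052123 + 166817183913072*t in F_{189036148308071^2}^*.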